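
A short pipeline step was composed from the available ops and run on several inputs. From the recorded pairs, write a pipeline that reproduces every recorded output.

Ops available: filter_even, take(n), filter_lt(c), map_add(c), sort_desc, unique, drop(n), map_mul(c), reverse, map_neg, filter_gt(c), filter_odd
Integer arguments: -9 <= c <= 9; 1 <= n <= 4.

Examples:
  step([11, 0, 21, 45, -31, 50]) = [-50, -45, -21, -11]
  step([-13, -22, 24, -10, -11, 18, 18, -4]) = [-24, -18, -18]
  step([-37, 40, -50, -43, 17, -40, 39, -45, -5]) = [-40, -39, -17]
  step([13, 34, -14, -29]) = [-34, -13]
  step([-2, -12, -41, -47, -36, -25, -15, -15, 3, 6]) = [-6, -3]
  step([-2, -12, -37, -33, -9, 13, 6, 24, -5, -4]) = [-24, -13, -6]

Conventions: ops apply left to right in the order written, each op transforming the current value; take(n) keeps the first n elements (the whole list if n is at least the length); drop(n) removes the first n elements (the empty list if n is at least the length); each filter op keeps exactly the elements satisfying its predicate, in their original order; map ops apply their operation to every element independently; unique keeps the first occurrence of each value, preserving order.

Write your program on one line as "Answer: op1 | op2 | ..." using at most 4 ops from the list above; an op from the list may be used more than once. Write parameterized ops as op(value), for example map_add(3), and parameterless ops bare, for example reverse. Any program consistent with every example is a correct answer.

filter_gt(2) | sort_desc | map_neg

Check, running the answer program on each example:
  [11, 0, 21, 45, -31, 50] -> [11, 21, 45, 50] -> [50, 45, 21, 11] -> [-50, -45, -21, -11]
  [-13, -22, 24, -10, -11, 18, 18, -4] -> [24, 18, 18] -> [24, 18, 18] -> [-24, -18, -18]
  [-37, 40, -50, -43, 17, -40, 39, -45, -5] -> [40, 17, 39] -> [40, 39, 17] -> [-40, -39, -17]
  [13, 34, -14, -29] -> [13, 34] -> [34, 13] -> [-34, -13]
  [-2, -12, -41, -47, -36, -25, -15, -15, 3, 6] -> [3, 6] -> [6, 3] -> [-6, -3]
  [-2, -12, -37, -33, -9, 13, 6, 24, -5, -4] -> [13, 6, 24] -> [24, 13, 6] -> [-24, -13, -6]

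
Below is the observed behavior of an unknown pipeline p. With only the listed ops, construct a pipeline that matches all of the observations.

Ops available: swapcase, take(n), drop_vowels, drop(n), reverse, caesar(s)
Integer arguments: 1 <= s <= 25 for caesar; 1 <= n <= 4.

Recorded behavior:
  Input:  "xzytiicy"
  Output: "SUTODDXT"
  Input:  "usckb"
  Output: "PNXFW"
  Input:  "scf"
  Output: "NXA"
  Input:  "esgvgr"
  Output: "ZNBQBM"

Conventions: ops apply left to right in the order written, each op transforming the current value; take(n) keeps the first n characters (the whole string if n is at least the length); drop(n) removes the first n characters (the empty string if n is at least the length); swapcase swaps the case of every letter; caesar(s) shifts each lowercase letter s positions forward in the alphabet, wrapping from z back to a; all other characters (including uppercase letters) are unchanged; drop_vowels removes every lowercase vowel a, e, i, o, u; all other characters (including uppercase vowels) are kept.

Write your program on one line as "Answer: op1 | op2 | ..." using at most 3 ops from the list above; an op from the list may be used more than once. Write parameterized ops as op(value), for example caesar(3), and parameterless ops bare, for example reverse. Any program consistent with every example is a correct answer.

caesar(21) | swapcase

Check, running the answer program on each example:
  "xzytiicy" -> "sutoddxt" -> "SUTODDXT"
  "usckb" -> "pnxfw" -> "PNXFW"
  "scf" -> "nxa" -> "NXA"
  "esgvgr" -> "znbqbm" -> "ZNBQBM"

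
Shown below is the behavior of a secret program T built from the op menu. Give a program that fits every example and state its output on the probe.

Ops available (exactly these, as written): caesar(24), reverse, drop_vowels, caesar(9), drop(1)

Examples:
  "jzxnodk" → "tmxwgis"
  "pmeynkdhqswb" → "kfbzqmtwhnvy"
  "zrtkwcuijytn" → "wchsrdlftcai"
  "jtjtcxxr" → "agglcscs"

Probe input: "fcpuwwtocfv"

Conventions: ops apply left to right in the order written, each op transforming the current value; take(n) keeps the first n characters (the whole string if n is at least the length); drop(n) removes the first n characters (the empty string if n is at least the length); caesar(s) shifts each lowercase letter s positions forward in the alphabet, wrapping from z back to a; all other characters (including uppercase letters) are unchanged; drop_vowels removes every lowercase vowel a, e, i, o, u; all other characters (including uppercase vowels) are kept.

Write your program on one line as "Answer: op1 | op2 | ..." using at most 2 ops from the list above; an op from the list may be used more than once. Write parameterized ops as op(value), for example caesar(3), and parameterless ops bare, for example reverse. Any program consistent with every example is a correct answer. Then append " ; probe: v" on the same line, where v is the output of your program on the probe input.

caesar(9) | reverse ; probe: "eolxcffdylo"

Check, running the answer program on each example:
  "jzxnodk" -> "sigwxmt" -> "tmxwgis"
  "pmeynkdhqswb" -> "yvnhwtmqzbfk" -> "kfbzqmtwhnvy"
  "zrtkwcuijytn" -> "iactfldrshcw" -> "wchsrdlftcai"
  "jtjtcxxr" -> "scsclgga" -> "agglcscs"
  probe: "fcpuwwtocfv" -> "olydffcxloe" -> "eolxcffdylo"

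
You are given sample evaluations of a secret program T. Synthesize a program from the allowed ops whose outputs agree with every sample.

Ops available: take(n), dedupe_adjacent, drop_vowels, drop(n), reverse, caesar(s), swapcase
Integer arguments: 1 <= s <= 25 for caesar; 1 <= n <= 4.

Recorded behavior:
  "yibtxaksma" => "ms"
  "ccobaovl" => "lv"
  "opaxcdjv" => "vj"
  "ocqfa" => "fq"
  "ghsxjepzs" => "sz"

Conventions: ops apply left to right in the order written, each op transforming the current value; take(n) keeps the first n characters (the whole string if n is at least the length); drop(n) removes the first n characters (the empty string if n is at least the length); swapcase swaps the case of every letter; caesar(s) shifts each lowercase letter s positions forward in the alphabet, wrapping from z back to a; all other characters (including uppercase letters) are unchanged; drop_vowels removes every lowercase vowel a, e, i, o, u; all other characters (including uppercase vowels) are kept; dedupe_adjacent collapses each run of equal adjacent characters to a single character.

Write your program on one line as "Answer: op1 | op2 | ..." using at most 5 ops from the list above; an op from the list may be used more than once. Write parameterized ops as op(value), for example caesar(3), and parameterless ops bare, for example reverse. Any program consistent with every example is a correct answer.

drop_vowels | dedupe_adjacent | reverse | take(2)

Check, running the answer program on each example:
  "yibtxaksma" -> "ybtxksm" -> "ybtxksm" -> "mskxtby" -> "ms"
  "ccobaovl" -> "ccbvl" -> "cbvl" -> "lvbc" -> "lv"
  "opaxcdjv" -> "pxcdjv" -> "pxcdjv" -> "vjdcxp" -> "vj"
  "ocqfa" -> "cqf" -> "cqf" -> "fqc" -> "fq"
  "ghsxjepzs" -> "ghsxjpzs" -> "ghsxjpzs" -> "szpjxshg" -> "sz"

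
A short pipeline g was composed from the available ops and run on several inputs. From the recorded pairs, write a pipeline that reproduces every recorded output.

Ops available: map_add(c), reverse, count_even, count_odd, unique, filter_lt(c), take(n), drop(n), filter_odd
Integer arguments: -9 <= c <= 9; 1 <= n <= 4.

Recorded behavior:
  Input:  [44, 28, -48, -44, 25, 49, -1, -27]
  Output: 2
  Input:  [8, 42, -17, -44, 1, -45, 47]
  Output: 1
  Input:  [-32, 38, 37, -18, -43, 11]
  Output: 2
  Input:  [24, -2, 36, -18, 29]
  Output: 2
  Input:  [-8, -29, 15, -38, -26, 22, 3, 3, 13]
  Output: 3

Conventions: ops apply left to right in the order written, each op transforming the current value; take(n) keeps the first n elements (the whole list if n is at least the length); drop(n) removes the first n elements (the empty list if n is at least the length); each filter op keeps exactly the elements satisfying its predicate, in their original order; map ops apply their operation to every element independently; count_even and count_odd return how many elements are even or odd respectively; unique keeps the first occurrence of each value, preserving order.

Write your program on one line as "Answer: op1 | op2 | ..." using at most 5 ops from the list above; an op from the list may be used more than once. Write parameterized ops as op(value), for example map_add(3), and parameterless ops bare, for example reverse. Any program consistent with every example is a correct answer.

reverse | filter_lt(3) | map_add(1) | map_add(9) | count_even

Check, running the answer program on each example:
  [44, 28, -48, -44, 25, 49, -1, -27] -> [-27, -1, 49, 25, -44, -48, 28, 44] -> [-27, -1, -44, -48] -> [-26, 0, -43, -47] -> [-17, 9, -34, -38] -> 2
  [8, 42, -17, -44, 1, -45, 47] -> [47, -45, 1, -44, -17, 42, 8] -> [-45, 1, -44, -17] -> [-44, 2, -43, -16] -> [-35, 11, -34, -7] -> 1
  [-32, 38, 37, -18, -43, 11] -> [11, -43, -18, 37, 38, -32] -> [-43, -18, -32] -> [-42, -17, -31] -> [-33, -8, -22] -> 2
  [24, -2, 36, -18, 29] -> [29, -18, 36, -2, 24] -> [-18, -2] -> [-17, -1] -> [-8, 8] -> 2
  [-8, -29, 15, -38, -26, 22, 3, 3, 13] -> [13, 3, 3, 22, -26, -38, 15, -29, -8] -> [-26, -38, -29, -8] -> [-25, -37, -28, -7] -> [-16, -28, -19, 2] -> 3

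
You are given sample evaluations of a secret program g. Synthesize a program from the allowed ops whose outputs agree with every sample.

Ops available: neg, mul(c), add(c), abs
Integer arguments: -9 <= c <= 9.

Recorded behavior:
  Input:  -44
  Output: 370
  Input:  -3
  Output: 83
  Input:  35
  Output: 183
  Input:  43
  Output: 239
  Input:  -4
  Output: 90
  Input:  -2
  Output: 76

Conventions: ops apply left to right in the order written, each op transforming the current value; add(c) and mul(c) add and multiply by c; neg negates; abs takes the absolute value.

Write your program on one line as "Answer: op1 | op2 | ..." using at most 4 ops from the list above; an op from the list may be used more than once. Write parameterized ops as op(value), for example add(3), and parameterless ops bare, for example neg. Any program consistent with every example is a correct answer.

add(-9) | mul(-7) | add(-1) | abs

Check, running the answer program on each example:
  -44 -> -53 -> 371 -> 370 -> 370
  -3 -> -12 -> 84 -> 83 -> 83
  35 -> 26 -> -182 -> -183 -> 183
  43 -> 34 -> -238 -> -239 -> 239
  -4 -> -13 -> 91 -> 90 -> 90
  -2 -> -11 -> 77 -> 76 -> 76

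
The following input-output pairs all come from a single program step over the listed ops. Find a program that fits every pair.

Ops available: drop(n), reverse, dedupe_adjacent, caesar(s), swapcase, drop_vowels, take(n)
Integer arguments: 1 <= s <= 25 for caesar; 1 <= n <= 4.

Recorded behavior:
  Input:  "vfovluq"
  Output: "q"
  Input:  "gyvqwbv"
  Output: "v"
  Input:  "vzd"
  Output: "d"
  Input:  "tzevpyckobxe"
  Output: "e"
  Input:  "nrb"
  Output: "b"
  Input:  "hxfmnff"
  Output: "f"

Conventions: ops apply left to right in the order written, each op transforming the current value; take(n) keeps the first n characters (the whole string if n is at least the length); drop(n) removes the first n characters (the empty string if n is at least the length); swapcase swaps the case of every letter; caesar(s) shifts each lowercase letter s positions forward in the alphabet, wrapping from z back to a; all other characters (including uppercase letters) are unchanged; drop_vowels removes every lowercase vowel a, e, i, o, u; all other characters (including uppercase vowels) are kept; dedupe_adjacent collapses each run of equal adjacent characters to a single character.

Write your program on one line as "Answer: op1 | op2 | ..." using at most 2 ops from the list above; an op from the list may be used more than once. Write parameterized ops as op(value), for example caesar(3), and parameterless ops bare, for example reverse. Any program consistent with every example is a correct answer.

reverse | take(1)

Check, running the answer program on each example:
  "vfovluq" -> "qulvofv" -> "q"
  "gyvqwbv" -> "vbwqvyg" -> "v"
  "vzd" -> "dzv" -> "d"
  "tzevpyckobxe" -> "exbokcypvezt" -> "e"
  "nrb" -> "brn" -> "b"
  "hxfmnff" -> "ffnmfxh" -> "f"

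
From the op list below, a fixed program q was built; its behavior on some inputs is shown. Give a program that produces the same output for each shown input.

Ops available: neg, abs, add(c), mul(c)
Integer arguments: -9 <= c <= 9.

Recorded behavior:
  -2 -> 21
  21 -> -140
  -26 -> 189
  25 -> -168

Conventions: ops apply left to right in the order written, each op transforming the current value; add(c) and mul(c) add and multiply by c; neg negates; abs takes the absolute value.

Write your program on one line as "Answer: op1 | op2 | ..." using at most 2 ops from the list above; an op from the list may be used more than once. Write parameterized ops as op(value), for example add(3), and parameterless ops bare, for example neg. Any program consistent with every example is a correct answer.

add(-1) | mul(-7)

Check, running the answer program on each example:
  -2 -> -3 -> 21
  21 -> 20 -> -140
  -26 -> -27 -> 189
  25 -> 24 -> -168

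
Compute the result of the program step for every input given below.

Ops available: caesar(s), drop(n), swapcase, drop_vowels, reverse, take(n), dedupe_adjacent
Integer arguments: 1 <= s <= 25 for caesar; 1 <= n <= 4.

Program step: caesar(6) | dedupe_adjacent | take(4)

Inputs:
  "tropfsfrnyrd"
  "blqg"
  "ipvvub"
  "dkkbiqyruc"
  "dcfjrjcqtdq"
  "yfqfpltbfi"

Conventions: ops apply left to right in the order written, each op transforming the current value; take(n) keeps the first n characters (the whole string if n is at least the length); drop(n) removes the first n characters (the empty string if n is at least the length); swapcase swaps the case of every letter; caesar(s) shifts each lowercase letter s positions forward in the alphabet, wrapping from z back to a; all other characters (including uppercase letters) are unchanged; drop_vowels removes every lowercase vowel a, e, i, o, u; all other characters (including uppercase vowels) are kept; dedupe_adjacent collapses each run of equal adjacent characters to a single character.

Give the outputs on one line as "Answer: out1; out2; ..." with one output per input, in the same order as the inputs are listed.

"zxuv"; "hrwm"; "ovba"; "jqho"; "jilp"; "elwl"

Execution, op by op:
  "tropfsfrnyrd" -> "zxuvlylxtexj" -> "zxuvlylxtexj" -> "zxuv"
  "blqg" -> "hrwm" -> "hrwm" -> "hrwm"
  "ipvvub" -> "ovbbah" -> "ovbah" -> "ovba"
  "dkkbiqyruc" -> "jqqhowexai" -> "jqhowexai" -> "jqho"
  "dcfjrjcqtdq" -> "jilpxpiwzjw" -> "jilpxpiwzjw" -> "jilp"
  "yfqfpltbfi" -> "elwlvrzhlo" -> "elwlvrzhlo" -> "elwl"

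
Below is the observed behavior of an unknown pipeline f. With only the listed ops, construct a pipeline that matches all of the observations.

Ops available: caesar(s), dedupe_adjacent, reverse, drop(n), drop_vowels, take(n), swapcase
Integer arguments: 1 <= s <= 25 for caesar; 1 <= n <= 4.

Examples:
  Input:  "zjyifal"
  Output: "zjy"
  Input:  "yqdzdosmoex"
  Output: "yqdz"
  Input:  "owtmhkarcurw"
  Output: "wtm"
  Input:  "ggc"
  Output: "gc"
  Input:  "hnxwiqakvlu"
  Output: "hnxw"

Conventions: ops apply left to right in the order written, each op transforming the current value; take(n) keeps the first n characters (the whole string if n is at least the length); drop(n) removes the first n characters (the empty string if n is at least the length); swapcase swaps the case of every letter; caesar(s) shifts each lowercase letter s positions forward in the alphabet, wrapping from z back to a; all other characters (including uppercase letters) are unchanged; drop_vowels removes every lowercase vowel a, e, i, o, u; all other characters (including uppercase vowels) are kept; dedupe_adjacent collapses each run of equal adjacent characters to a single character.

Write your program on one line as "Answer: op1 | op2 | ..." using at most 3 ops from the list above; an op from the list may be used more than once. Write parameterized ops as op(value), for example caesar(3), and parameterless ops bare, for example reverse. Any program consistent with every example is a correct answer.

take(4) | drop_vowels | dedupe_adjacent

Check, running the answer program on each example:
  "zjyifal" -> "zjyi" -> "zjy" -> "zjy"
  "yqdzdosmoex" -> "yqdz" -> "yqdz" -> "yqdz"
  "owtmhkarcurw" -> "owtm" -> "wtm" -> "wtm"
  "ggc" -> "ggc" -> "ggc" -> "gc"
  "hnxwiqakvlu" -> "hnxw" -> "hnxw" -> "hnxw"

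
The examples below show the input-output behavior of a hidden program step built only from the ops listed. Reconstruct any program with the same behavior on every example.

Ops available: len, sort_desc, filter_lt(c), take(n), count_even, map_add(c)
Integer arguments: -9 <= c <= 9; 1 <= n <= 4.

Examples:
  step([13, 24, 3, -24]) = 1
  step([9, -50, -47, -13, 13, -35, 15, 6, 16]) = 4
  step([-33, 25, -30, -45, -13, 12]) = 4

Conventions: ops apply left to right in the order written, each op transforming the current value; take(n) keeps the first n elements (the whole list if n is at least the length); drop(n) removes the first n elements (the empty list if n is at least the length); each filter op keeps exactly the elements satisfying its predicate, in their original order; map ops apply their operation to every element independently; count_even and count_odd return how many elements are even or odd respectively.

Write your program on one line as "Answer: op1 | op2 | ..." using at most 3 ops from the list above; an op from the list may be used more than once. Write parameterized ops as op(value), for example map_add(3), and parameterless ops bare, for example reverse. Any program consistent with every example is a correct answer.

filter_lt(2) | sort_desc | len

Check, running the answer program on each example:
  [13, 24, 3, -24] -> [-24] -> [-24] -> 1
  [9, -50, -47, -13, 13, -35, 15, 6, 16] -> [-50, -47, -13, -35] -> [-13, -35, -47, -50] -> 4
  [-33, 25, -30, -45, -13, 12] -> [-33, -30, -45, -13] -> [-13, -30, -33, -45] -> 4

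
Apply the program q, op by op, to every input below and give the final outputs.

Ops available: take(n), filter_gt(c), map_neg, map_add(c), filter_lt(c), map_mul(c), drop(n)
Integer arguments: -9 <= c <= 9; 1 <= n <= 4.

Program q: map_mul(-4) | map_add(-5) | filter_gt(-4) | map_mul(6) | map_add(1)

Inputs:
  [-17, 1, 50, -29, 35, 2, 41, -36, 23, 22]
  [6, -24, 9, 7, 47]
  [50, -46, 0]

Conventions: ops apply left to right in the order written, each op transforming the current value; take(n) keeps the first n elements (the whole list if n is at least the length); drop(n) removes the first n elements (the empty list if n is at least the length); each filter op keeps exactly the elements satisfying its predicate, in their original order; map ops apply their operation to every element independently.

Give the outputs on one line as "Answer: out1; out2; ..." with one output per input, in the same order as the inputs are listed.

Execution, op by op:
  [-17, 1, 50, -29, 35, 2, 41, -36, 23, 22] -> [68, -4, -200, 116, -140, -8, -164, 144, -92, -88] -> [63, -9, -205, 111, -145, -13, -169, 139, -97, -93] -> [63, 111, 139] -> [378, 666, 834] -> [379, 667, 835]
  [6, -24, 9, 7, 47] -> [-24, 96, -36, -28, -188] -> [-29, 91, -41, -33, -193] -> [91] -> [546] -> [547]
  [50, -46, 0] -> [-200, 184, 0] -> [-205, 179, -5] -> [179] -> [1074] -> [1075]

[379, 667, 835]; [547]; [1075]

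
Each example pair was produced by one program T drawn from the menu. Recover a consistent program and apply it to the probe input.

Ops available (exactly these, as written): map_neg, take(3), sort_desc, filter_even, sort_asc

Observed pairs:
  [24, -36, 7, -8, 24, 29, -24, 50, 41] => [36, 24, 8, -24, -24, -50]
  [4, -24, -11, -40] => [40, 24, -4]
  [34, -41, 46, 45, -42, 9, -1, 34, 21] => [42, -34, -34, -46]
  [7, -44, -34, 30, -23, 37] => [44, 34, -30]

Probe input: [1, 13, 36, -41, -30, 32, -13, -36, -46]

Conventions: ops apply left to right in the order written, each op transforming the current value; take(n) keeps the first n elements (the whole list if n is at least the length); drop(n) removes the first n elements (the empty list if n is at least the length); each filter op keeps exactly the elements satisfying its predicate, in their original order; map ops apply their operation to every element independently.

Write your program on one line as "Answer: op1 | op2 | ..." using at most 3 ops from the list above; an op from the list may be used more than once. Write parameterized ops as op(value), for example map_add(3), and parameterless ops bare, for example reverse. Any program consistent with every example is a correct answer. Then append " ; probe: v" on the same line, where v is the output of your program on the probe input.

sort_asc | map_neg | filter_even ; probe: [46, 36, 30, -32, -36]

Check, running the answer program on each example:
  [24, -36, 7, -8, 24, 29, -24, 50, 41] -> [-36, -24, -8, 7, 24, 24, 29, 41, 50] -> [36, 24, 8, -7, -24, -24, -29, -41, -50] -> [36, 24, 8, -24, -24, -50]
  [4, -24, -11, -40] -> [-40, -24, -11, 4] -> [40, 24, 11, -4] -> [40, 24, -4]
  [34, -41, 46, 45, -42, 9, -1, 34, 21] -> [-42, -41, -1, 9, 21, 34, 34, 45, 46] -> [42, 41, 1, -9, -21, -34, -34, -45, -46] -> [42, -34, -34, -46]
  [7, -44, -34, 30, -23, 37] -> [-44, -34, -23, 7, 30, 37] -> [44, 34, 23, -7, -30, -37] -> [44, 34, -30]
  probe: [1, 13, 36, -41, -30, 32, -13, -36, -46] -> [-46, -41, -36, -30, -13, 1, 13, 32, 36] -> [46, 41, 36, 30, 13, -1, -13, -32, -36] -> [46, 36, 30, -32, -36]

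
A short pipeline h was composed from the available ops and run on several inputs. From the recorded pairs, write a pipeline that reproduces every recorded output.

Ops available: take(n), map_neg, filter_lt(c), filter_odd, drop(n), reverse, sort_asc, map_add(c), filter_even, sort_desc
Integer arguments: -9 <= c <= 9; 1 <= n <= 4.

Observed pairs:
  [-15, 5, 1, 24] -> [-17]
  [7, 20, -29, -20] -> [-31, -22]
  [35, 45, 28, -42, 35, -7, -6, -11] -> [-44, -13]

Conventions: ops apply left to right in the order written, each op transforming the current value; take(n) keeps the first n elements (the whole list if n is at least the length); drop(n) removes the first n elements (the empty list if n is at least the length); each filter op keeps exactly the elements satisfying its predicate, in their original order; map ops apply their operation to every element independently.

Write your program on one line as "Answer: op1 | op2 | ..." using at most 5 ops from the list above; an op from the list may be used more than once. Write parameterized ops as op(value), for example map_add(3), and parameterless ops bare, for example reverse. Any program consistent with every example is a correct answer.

sort_asc | map_add(-2) | take(2) | filter_lt(-9)

Check, running the answer program on each example:
  [-15, 5, 1, 24] -> [-15, 1, 5, 24] -> [-17, -1, 3, 22] -> [-17, -1] -> [-17]
  [7, 20, -29, -20] -> [-29, -20, 7, 20] -> [-31, -22, 5, 18] -> [-31, -22] -> [-31, -22]
  [35, 45, 28, -42, 35, -7, -6, -11] -> [-42, -11, -7, -6, 28, 35, 35, 45] -> [-44, -13, -9, -8, 26, 33, 33, 43] -> [-44, -13] -> [-44, -13]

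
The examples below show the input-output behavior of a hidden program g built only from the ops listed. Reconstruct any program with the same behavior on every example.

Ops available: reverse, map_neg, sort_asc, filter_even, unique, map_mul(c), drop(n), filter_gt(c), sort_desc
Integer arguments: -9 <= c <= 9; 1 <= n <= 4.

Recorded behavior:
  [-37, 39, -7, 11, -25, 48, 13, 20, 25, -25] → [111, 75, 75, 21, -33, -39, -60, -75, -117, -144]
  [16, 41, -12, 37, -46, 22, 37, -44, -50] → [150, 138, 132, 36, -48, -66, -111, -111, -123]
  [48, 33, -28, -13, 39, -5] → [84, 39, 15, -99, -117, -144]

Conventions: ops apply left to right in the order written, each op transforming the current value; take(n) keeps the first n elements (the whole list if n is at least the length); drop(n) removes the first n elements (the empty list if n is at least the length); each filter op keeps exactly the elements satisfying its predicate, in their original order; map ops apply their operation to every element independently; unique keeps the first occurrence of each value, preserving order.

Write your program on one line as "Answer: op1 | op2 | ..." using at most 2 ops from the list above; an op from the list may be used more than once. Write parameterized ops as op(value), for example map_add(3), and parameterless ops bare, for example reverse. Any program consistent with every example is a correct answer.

map_mul(-3) | sort_desc

Check, running the answer program on each example:
  [-37, 39, -7, 11, -25, 48, 13, 20, 25, -25] -> [111, -117, 21, -33, 75, -144, -39, -60, -75, 75] -> [111, 75, 75, 21, -33, -39, -60, -75, -117, -144]
  [16, 41, -12, 37, -46, 22, 37, -44, -50] -> [-48, -123, 36, -111, 138, -66, -111, 132, 150] -> [150, 138, 132, 36, -48, -66, -111, -111, -123]
  [48, 33, -28, -13, 39, -5] -> [-144, -99, 84, 39, -117, 15] -> [84, 39, 15, -99, -117, -144]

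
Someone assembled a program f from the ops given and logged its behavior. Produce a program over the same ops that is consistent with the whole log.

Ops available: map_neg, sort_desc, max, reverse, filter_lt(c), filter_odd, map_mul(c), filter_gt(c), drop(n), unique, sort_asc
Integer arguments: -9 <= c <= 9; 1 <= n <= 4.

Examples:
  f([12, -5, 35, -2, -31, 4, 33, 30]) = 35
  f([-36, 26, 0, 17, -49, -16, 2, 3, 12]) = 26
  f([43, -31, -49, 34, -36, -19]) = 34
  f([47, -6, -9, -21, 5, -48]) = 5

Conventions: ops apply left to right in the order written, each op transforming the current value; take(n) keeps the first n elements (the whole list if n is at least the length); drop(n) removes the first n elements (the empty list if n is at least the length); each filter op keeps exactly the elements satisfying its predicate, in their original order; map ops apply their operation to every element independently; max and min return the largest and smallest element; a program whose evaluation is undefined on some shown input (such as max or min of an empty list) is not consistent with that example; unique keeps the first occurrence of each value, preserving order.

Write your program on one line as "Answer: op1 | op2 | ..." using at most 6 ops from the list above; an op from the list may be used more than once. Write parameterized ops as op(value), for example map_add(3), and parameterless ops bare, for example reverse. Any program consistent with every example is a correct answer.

drop(1) | reverse | sort_asc | sort_desc | max

Check, running the answer program on each example:
  [12, -5, 35, -2, -31, 4, 33, 30] -> [-5, 35, -2, -31, 4, 33, 30] -> [30, 33, 4, -31, -2, 35, -5] -> [-31, -5, -2, 4, 30, 33, 35] -> [35, 33, 30, 4, -2, -5, -31] -> 35
  [-36, 26, 0, 17, -49, -16, 2, 3, 12] -> [26, 0, 17, -49, -16, 2, 3, 12] -> [12, 3, 2, -16, -49, 17, 0, 26] -> [-49, -16, 0, 2, 3, 12, 17, 26] -> [26, 17, 12, 3, 2, 0, -16, -49] -> 26
  [43, -31, -49, 34, -36, -19] -> [-31, -49, 34, -36, -19] -> [-19, -36, 34, -49, -31] -> [-49, -36, -31, -19, 34] -> [34, -19, -31, -36, -49] -> 34
  [47, -6, -9, -21, 5, -48] -> [-6, -9, -21, 5, -48] -> [-48, 5, -21, -9, -6] -> [-48, -21, -9, -6, 5] -> [5, -6, -9, -21, -48] -> 5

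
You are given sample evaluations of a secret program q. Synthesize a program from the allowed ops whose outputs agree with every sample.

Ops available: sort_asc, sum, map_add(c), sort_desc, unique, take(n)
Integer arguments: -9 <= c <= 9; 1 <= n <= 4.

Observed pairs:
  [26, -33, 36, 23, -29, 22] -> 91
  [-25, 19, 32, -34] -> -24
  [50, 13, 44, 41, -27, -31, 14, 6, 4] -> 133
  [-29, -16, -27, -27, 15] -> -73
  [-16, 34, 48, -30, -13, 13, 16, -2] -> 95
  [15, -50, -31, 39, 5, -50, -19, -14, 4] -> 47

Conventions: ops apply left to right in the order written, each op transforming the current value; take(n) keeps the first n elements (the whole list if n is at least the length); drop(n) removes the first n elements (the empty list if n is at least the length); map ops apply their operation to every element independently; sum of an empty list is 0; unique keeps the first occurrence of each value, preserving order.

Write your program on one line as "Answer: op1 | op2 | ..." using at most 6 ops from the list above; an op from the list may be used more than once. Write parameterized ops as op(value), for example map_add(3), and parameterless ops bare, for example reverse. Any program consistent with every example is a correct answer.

sort_desc | unique | map_add(4) | take(4) | map_add(-8) | sum

Check, running the answer program on each example:
  [26, -33, 36, 23, -29, 22] -> [36, 26, 23, 22, -29, -33] -> [36, 26, 23, 22, -29, -33] -> [40, 30, 27, 26, -25, -29] -> [40, 30, 27, 26] -> [32, 22, 19, 18] -> 91
  [-25, 19, 32, -34] -> [32, 19, -25, -34] -> [32, 19, -25, -34] -> [36, 23, -21, -30] -> [36, 23, -21, -30] -> [28, 15, -29, -38] -> -24
  [50, 13, 44, 41, -27, -31, 14, 6, 4] -> [50, 44, 41, 14, 13, 6, 4, -27, -31] -> [50, 44, 41, 14, 13, 6, 4, -27, -31] -> [54, 48, 45, 18, 17, 10, 8, -23, -27] -> [54, 48, 45, 18] -> [46, 40, 37, 10] -> 133
  [-29, -16, -27, -27, 15] -> [15, -16, -27, -27, -29] -> [15, -16, -27, -29] -> [19, -12, -23, -25] -> [19, -12, -23, -25] -> [11, -20, -31, -33] -> -73
  [-16, 34, 48, -30, -13, 13, 16, -2] -> [48, 34, 16, 13, -2, -13, -16, -30] -> [48, 34, 16, 13, -2, -13, -16, -30] -> [52, 38, 20, 17, 2, -9, -12, -26] -> [52, 38, 20, 17] -> [44, 30, 12, 9] -> 95
  [15, -50, -31, 39, 5, -50, -19, -14, 4] -> [39, 15, 5, 4, -14, -19, -31, -50, -50] -> [39, 15, 5, 4, -14, -19, -31, -50] -> [43, 19, 9, 8, -10, -15, -27, -46] -> [43, 19, 9, 8] -> [35, 11, 1, 0] -> 47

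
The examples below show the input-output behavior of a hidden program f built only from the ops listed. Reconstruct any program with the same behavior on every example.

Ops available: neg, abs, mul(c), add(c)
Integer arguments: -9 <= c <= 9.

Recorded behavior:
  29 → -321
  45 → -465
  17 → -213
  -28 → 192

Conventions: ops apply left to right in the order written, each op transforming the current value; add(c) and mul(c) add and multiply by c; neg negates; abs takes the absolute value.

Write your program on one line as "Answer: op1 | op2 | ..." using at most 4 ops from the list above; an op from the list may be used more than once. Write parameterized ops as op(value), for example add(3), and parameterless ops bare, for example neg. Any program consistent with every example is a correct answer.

add(6) | mul(-9) | add(-6)

Check, running the answer program on each example:
  29 -> 35 -> -315 -> -321
  45 -> 51 -> -459 -> -465
  17 -> 23 -> -207 -> -213
  -28 -> -22 -> 198 -> 192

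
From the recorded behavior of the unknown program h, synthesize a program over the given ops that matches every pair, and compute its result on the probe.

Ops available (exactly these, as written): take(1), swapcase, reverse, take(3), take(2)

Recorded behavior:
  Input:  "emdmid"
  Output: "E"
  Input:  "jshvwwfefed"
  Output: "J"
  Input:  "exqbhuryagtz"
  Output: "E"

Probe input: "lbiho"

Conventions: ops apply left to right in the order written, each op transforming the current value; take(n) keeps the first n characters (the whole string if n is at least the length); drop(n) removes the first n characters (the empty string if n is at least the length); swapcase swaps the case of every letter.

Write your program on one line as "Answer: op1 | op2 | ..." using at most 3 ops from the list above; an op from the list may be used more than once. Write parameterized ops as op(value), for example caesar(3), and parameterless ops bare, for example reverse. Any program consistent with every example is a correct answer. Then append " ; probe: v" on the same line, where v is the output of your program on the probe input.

take(2) | swapcase | take(1) ; probe: "L"

Check, running the answer program on each example:
  "emdmid" -> "em" -> "EM" -> "E"
  "jshvwwfefed" -> "js" -> "JS" -> "J"
  "exqbhuryagtz" -> "ex" -> "EX" -> "E"
  probe: "lbiho" -> "lb" -> "LB" -> "L"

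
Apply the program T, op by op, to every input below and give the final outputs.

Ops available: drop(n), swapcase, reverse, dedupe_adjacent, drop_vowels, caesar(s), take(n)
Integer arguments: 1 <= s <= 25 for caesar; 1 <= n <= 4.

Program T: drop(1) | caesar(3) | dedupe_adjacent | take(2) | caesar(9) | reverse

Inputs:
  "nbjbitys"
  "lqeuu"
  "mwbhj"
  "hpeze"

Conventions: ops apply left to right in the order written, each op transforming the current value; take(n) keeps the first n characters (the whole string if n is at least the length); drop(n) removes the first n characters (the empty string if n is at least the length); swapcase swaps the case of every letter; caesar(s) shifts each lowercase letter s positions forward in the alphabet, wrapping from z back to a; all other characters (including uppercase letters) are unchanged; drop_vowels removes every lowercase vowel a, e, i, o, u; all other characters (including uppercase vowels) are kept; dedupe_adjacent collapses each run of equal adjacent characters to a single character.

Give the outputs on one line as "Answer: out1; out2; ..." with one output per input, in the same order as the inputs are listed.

Execution, op by op:
  "nbjbitys" -> "bjbitys" -> "emelwbv" -> "emelwbv" -> "em" -> "nv" -> "vn"
  "lqeuu" -> "qeuu" -> "thxx" -> "thx" -> "th" -> "cq" -> "qc"
  "mwbhj" -> "wbhj" -> "zekm" -> "zekm" -> "ze" -> "in" -> "ni"
  "hpeze" -> "peze" -> "shch" -> "shch" -> "sh" -> "bq" -> "qb"

"vn"; "qc"; "ni"; "qb"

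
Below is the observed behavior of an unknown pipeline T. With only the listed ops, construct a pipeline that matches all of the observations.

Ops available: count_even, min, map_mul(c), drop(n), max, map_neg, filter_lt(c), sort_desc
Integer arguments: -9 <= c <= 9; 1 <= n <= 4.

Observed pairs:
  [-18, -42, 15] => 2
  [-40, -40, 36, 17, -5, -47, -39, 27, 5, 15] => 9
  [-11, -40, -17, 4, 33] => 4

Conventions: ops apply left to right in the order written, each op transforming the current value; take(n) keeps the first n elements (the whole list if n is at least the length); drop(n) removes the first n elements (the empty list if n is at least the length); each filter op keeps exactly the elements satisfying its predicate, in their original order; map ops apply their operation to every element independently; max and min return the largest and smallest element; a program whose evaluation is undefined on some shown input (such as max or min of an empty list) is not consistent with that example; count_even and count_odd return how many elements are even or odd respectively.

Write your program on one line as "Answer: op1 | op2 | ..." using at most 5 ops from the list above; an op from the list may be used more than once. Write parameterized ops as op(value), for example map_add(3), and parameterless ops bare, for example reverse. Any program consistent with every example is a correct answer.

map_neg | drop(1) | map_mul(8) | count_even

Check, running the answer program on each example:
  [-18, -42, 15] -> [18, 42, -15] -> [42, -15] -> [336, -120] -> 2
  [-40, -40, 36, 17, -5, -47, -39, 27, 5, 15] -> [40, 40, -36, -17, 5, 47, 39, -27, -5, -15] -> [40, -36, -17, 5, 47, 39, -27, -5, -15] -> [320, -288, -136, 40, 376, 312, -216, -40, -120] -> 9
  [-11, -40, -17, 4, 33] -> [11, 40, 17, -4, -33] -> [40, 17, -4, -33] -> [320, 136, -32, -264] -> 4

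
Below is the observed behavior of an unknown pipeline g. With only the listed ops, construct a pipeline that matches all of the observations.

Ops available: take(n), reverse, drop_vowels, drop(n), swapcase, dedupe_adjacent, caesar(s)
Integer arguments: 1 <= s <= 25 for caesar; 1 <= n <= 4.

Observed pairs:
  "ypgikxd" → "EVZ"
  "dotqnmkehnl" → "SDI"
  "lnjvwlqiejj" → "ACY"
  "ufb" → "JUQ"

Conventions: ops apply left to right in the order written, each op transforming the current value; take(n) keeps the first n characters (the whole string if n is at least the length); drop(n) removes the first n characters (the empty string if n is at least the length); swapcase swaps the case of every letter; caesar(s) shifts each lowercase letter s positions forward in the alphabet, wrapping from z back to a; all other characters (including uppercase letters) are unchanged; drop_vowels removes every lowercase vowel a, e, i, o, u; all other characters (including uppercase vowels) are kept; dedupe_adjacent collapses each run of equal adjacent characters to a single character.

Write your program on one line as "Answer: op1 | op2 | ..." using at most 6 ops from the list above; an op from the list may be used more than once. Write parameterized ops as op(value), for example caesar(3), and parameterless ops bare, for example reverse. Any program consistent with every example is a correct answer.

caesar(22) | drop_vowels | caesar(19) | take(3) | swapcase

Check, running the answer program on each example:
  "ypgikxd" -> "ulcegtz" -> "lcgtz" -> "evzms" -> "evz" -> "EVZ"
  "dotqnmkehnl" -> "zkpmjigadjh" -> "zkpmjgdjh" -> "sdifczwca" -> "sdi" -> "SDI"
  "lnjvwlqiejj" -> "hjfrshmeaff" -> "hjfrshmff" -> "acyklafyy" -> "acy" -> "ACY"
  "ufb" -> "qbx" -> "qbx" -> "juq" -> "juq" -> "JUQ"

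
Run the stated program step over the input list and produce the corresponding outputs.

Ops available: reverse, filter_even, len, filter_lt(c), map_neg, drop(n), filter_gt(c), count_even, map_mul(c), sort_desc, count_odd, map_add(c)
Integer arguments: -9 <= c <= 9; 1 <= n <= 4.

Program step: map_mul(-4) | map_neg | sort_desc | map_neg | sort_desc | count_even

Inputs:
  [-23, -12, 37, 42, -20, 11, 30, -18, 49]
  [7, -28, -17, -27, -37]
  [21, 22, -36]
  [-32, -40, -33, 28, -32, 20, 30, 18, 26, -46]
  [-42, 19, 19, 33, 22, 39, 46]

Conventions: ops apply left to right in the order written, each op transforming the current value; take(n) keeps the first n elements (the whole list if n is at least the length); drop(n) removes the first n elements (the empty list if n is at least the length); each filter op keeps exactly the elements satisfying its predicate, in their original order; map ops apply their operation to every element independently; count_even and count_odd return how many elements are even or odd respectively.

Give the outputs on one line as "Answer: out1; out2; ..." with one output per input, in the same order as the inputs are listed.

9; 5; 3; 10; 7

Execution, op by op:
  [-23, -12, 37, 42, -20, 11, 30, -18, 49] -> [92, 48, -148, -168, 80, -44, -120, 72, -196] -> [-92, -48, 148, 168, -80, 44, 120, -72, 196] -> [196, 168, 148, 120, 44, -48, -72, -80, -92] -> [-196, -168, -148, -120, -44, 48, 72, 80, 92] -> [92, 80, 72, 48, -44, -120, -148, -168, -196] -> 9
  [7, -28, -17, -27, -37] -> [-28, 112, 68, 108, 148] -> [28, -112, -68, -108, -148] -> [28, -68, -108, -112, -148] -> [-28, 68, 108, 112, 148] -> [148, 112, 108, 68, -28] -> 5
  [21, 22, -36] -> [-84, -88, 144] -> [84, 88, -144] -> [88, 84, -144] -> [-88, -84, 144] -> [144, -84, -88] -> 3
  [-32, -40, -33, 28, -32, 20, 30, 18, 26, -46] -> [128, 160, 132, -112, 128, -80, -120, -72, -104, 184] -> [-128, -160, -132, 112, -128, 80, 120, 72, 104, -184] -> [120, 112, 104, 80, 72, -128, -128, -132, -160, -184] -> [-120, -112, -104, -80, -72, 128, 128, 132, 160, 184] -> [184, 160, 132, 128, 128, -72, -80, -104, -112, -120] -> 10
  [-42, 19, 19, 33, 22, 39, 46] -> [168, -76, -76, -132, -88, -156, -184] -> [-168, 76, 76, 132, 88, 156, 184] -> [184, 156, 132, 88, 76, 76, -168] -> [-184, -156, -132, -88, -76, -76, 168] -> [168, -76, -76, -88, -132, -156, -184] -> 7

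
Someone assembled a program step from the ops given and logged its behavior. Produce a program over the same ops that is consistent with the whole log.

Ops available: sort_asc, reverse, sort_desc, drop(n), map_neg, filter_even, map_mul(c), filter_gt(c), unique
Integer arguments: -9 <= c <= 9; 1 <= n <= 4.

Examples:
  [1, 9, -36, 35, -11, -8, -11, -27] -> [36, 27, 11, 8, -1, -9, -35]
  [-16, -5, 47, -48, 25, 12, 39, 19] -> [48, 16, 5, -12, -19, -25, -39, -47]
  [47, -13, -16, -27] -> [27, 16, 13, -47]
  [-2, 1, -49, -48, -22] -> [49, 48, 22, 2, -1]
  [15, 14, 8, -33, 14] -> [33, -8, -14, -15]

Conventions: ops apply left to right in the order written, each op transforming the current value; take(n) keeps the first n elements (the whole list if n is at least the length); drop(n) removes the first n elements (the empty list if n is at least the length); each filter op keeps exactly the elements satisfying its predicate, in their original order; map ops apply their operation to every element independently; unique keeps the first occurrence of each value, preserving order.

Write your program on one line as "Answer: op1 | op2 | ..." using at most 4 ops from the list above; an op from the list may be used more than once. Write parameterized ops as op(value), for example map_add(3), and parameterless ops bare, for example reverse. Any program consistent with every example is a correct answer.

sort_asc | map_neg | unique

Check, running the answer program on each example:
  [1, 9, -36, 35, -11, -8, -11, -27] -> [-36, -27, -11, -11, -8, 1, 9, 35] -> [36, 27, 11, 11, 8, -1, -9, -35] -> [36, 27, 11, 8, -1, -9, -35]
  [-16, -5, 47, -48, 25, 12, 39, 19] -> [-48, -16, -5, 12, 19, 25, 39, 47] -> [48, 16, 5, -12, -19, -25, -39, -47] -> [48, 16, 5, -12, -19, -25, -39, -47]
  [47, -13, -16, -27] -> [-27, -16, -13, 47] -> [27, 16, 13, -47] -> [27, 16, 13, -47]
  [-2, 1, -49, -48, -22] -> [-49, -48, -22, -2, 1] -> [49, 48, 22, 2, -1] -> [49, 48, 22, 2, -1]
  [15, 14, 8, -33, 14] -> [-33, 8, 14, 14, 15] -> [33, -8, -14, -14, -15] -> [33, -8, -14, -15]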